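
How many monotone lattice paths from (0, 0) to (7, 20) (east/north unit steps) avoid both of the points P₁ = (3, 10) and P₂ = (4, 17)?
Number of paths = 527804

Inclusion–exclusion. Total paths: C(27, 7) = 888030. Through P₁: C(13, 3)·C(14, 4) = 286286. Through P₂: C(21, 4)·C(6, 3) = 119700. Since P₁ is strictly southwest of P₂, a monotone path through both must visit P₁ then P₂; paths through both = C(13, 3)·C(8, 1)·C(6, 3) = 45760. Avoid both = 888030 − 286286 − 119700 + 45760 = 527804.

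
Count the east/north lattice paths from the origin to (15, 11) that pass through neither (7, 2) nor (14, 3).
Number of paths = 6847472

Inclusion–exclusion. Total paths: C(26, 15) = 7726160. Through P₁: C(9, 7)·C(17, 8) = 875160. Through P₂: C(17, 14)·C(9, 1) = 6120. Since P₁ is strictly southwest of P₂, a monotone path through both must visit P₁ then P₂; paths through both = C(9, 7)·C(8, 7)·C(9, 1) = 2592. Avoid both = 7726160 − 875160 − 6120 + 2592 = 6847472.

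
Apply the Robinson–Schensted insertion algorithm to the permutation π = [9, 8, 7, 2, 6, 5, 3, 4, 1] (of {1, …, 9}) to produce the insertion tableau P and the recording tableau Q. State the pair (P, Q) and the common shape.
P = [1, 3, 4] / [2] / [5] / [6] / [7] / [8] / [9];  Q = [1, 5, 8] / [2] / [3] / [4] / [6] / [7] / [9];  common shape = (3, 1, 1, 1, 1, 1, 1)

Row-insert the values π_1, π_2, … into P one at a time, bumping the leftmost entry strictly greater than the inserted value down to the next row. The recording tableau Q records, in position (i, j), the step at which that cell was added to P.
  Insert 9 (step 1): P = [9];  Q = [1]
  Insert 8 (step 2): P = [8] / [9];  Q = [1] / [2]
  Insert 7 (step 3): P = [7] / [8] / [9];  Q = [1] / [2] / [3]
  Insert 2 (step 4): P = [2] / [7] / [8] / [9];  Q = [1] / [2] / [3] / [4]
  Insert 6 (step 5): P = [2, 6] / [7] / [8] / [9];  Q = [1, 5] / [2] / [3] / [4]
  Insert 5 (step 6): P = [2, 5] / [6] / [7] / [8] / [9];  Q = [1, 5] / [2] / [3] / [4] / [6]
  Insert 3 (step 7): P = [2, 3] / [5] / [6] / [7] / [8] / [9];  Q = [1, 5] / [2] / [3] / [4] / [6] / [7]
  Insert 4 (step 8): P = [2, 3, 4] / [5] / [6] / [7] / [8] / [9];  Q = [1, 5, 8] / [2] / [3] / [4] / [6] / [7]
  Insert 1 (step 9): P = [1, 3, 4] / [2] / [5] / [6] / [7] / [8] / [9];  Q = [1, 5, 8] / [2] / [3] / [4] / [6] / [7] / [9]
Final shape: (3, 1, 1, 1, 1, 1, 1).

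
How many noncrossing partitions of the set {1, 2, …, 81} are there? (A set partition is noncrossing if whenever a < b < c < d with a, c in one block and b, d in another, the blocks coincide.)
C_81 = 4462290049988320482463241297506133183499654740

These noncrossing partitions are counted by the Catalan number C_n = (1/(n + 1)) · C(2n, n). For n = 81: C_81 = (1/82) · C(162, 81) = 365907784099042279561985786395502921046971688680/82 = 4462290049988320482463241297506133183499654740.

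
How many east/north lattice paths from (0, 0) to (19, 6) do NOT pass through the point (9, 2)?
Number of paths = 122045

Total paths from (0, 0) to (19, 6): C(25, 19) = 177100. Paths through (9, 2): (paths (0, 0) → (9, 2)) × (paths (9, 2) → (19, 6)) = C(11, 9) · C(14, 10) = 55 · 1001 = 55055. Avoidance count = 177100 − 55055 = 122045.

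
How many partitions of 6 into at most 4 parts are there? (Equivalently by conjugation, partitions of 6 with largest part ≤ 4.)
p(6, parts ≤ 4) = 9

Partitions of 6 with all parts ≤ 4: 4+2, 4+1+1, 3+3, 3+2+1, 3+1+1+1, 2+2+2, 2+2+1+1, 2+1+1+1+1, 1+1+1+1+1+1. Count = 9.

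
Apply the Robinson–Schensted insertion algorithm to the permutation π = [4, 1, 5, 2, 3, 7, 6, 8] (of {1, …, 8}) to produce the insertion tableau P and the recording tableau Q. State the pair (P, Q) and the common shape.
P = [1, 2, 3, 6, 8] / [4, 5, 7];  Q = [1, 3, 5, 6, 8] / [2, 4, 7];  common shape = (5, 3)

Row-insert the values π_1, π_2, … into P one at a time, bumping the leftmost entry strictly greater than the inserted value down to the next row. The recording tableau Q records, in position (i, j), the step at which that cell was added to P.
  Insert 4 (step 1): P = [4];  Q = [1]
  Insert 1 (step 2): P = [1] / [4];  Q = [1] / [2]
  Insert 5 (step 3): P = [1, 5] / [4];  Q = [1, 3] / [2]
  Insert 2 (step 4): P = [1, 2] / [4, 5];  Q = [1, 3] / [2, 4]
  Insert 3 (step 5): P = [1, 2, 3] / [4, 5];  Q = [1, 3, 5] / [2, 4]
  Insert 7 (step 6): P = [1, 2, 3, 7] / [4, 5];  Q = [1, 3, 5, 6] / [2, 4]
  Insert 6 (step 7): P = [1, 2, 3, 6] / [4, 5, 7];  Q = [1, 3, 5, 6] / [2, 4, 7]
  Insert 8 (step 8): P = [1, 2, 3, 6, 8] / [4, 5, 7];  Q = [1, 3, 5, 6, 8] / [2, 4, 7]
Final shape: (5, 3).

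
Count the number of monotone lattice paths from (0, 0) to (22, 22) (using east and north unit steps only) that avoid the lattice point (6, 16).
Number of paths = 2098531863951

Total paths from (0, 0) to (22, 22): C(44, 22) = 2104098963720. Paths through (6, 16): (paths (0, 0) → (6, 16)) × (paths (6, 16) → (22, 22)) = C(22, 6) · C(22, 16) = 74613 · 74613 = 5567099769. Avoidance count = 2104098963720 − 5567099769 = 2098531863951.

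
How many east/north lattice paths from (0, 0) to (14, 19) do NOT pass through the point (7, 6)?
Number of paths = 685784880

Total paths from (0, 0) to (14, 19): C(33, 14) = 818809200. Paths through (7, 6): (paths (0, 0) → (7, 6)) × (paths (7, 6) → (14, 19)) = C(13, 7) · C(20, 7) = 1716 · 77520 = 133024320. Avoidance count = 818809200 − 133024320 = 685784880.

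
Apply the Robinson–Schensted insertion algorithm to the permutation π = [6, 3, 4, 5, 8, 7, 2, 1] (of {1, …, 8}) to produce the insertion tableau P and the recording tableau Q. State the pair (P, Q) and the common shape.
P = [1, 4, 5, 7] / [2, 8] / [3] / [6];  Q = [1, 3, 4, 5] / [2, 6] / [7] / [8];  common shape = (4, 2, 1, 1)

Row-insert the values π_1, π_2, … into P one at a time, bumping the leftmost entry strictly greater than the inserted value down to the next row. The recording tableau Q records, in position (i, j), the step at which that cell was added to P.
  Insert 6 (step 1): P = [6];  Q = [1]
  Insert 3 (step 2): P = [3] / [6];  Q = [1] / [2]
  Insert 4 (step 3): P = [3, 4] / [6];  Q = [1, 3] / [2]
  Insert 5 (step 4): P = [3, 4, 5] / [6];  Q = [1, 3, 4] / [2]
  Insert 8 (step 5): P = [3, 4, 5, 8] / [6];  Q = [1, 3, 4, 5] / [2]
  Insert 7 (step 6): P = [3, 4, 5, 7] / [6, 8];  Q = [1, 3, 4, 5] / [2, 6]
  Insert 2 (step 7): P = [2, 4, 5, 7] / [3, 8] / [6];  Q = [1, 3, 4, 5] / [2, 6] / [7]
  Insert 1 (step 8): P = [1, 4, 5, 7] / [2, 8] / [3] / [6];  Q = [1, 3, 4, 5] / [2, 6] / [7] / [8]
Final shape: (4, 2, 1, 1).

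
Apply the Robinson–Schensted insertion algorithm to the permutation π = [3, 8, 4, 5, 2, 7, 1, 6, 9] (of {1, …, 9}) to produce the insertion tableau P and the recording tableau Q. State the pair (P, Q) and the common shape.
P = [1, 4, 5, 6, 9] / [2, 7] / [3] / [8];  Q = [1, 2, 4, 6, 9] / [3, 8] / [5] / [7];  common shape = (5, 2, 1, 1)

Row-insert the values π_1, π_2, … into P one at a time, bumping the leftmost entry strictly greater than the inserted value down to the next row. The recording tableau Q records, in position (i, j), the step at which that cell was added to P.
  Insert 3 (step 1): P = [3];  Q = [1]
  Insert 8 (step 2): P = [3, 8];  Q = [1, 2]
  Insert 4 (step 3): P = [3, 4] / [8];  Q = [1, 2] / [3]
  Insert 5 (step 4): P = [3, 4, 5] / [8];  Q = [1, 2, 4] / [3]
  Insert 2 (step 5): P = [2, 4, 5] / [3] / [8];  Q = [1, 2, 4] / [3] / [5]
  Insert 7 (step 6): P = [2, 4, 5, 7] / [3] / [8];  Q = [1, 2, 4, 6] / [3] / [5]
  Insert 1 (step 7): P = [1, 4, 5, 7] / [2] / [3] / [8];  Q = [1, 2, 4, 6] / [3] / [5] / [7]
  Insert 6 (step 8): P = [1, 4, 5, 6] / [2, 7] / [3] / [8];  Q = [1, 2, 4, 6] / [3, 8] / [5] / [7]
  Insert 9 (step 9): P = [1, 4, 5, 6, 9] / [2, 7] / [3] / [8];  Q = [1, 2, 4, 6, 9] / [3, 8] / [5] / [7]
Final shape: (5, 2, 1, 1).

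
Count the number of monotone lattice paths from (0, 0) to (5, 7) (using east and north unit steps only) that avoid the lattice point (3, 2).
Number of paths = 582

Total paths from (0, 0) to (5, 7): C(12, 5) = 792. Paths through (3, 2): (paths (0, 0) → (3, 2)) × (paths (3, 2) → (5, 7)) = C(5, 3) · C(7, 2) = 10 · 21 = 210. Avoidance count = 792 − 210 = 582.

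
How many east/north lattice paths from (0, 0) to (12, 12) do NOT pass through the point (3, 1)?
Number of paths = 2032316

Total paths from (0, 0) to (12, 12): C(24, 12) = 2704156. Paths through (3, 1): (paths (0, 0) → (3, 1)) × (paths (3, 1) → (12, 12)) = C(4, 3) · C(20, 9) = 4 · 167960 = 671840. Avoidance count = 2704156 − 671840 = 2032316.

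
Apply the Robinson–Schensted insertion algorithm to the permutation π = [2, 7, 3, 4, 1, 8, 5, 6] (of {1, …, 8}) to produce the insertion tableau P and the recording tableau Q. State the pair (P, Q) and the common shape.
P = [1, 3, 4, 5, 6] / [2, 8] / [7];  Q = [1, 2, 4, 6, 8] / [3, 7] / [5];  common shape = (5, 2, 1)

Row-insert the values π_1, π_2, … into P one at a time, bumping the leftmost entry strictly greater than the inserted value down to the next row. The recording tableau Q records, in position (i, j), the step at which that cell was added to P.
  Insert 2 (step 1): P = [2];  Q = [1]
  Insert 7 (step 2): P = [2, 7];  Q = [1, 2]
  Insert 3 (step 3): P = [2, 3] / [7];  Q = [1, 2] / [3]
  Insert 4 (step 4): P = [2, 3, 4] / [7];  Q = [1, 2, 4] / [3]
  Insert 1 (step 5): P = [1, 3, 4] / [2] / [7];  Q = [1, 2, 4] / [3] / [5]
  Insert 8 (step 6): P = [1, 3, 4, 8] / [2] / [7];  Q = [1, 2, 4, 6] / [3] / [5]
  Insert 5 (step 7): P = [1, 3, 4, 5] / [2, 8] / [7];  Q = [1, 2, 4, 6] / [3, 7] / [5]
  Insert 6 (step 8): P = [1, 3, 4, 5, 6] / [2, 8] / [7];  Q = [1, 2, 4, 6, 8] / [3, 7] / [5]
Final shape: (5, 2, 1).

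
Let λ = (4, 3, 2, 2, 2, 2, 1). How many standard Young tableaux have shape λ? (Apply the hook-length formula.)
# SYT of shape (4, 3, 2, 2, 2, 2, 1) = 210210

Hook-length formula: f^λ = n! / Π hook(c), product over all cells c of the Young diagram. For λ = (4, 3, 2, 2, 2, 2, 1), n = 16 boxes. Hook lengths by row (left-to-right, top-to-bottom): [10, 8, 3, 1]; [8, 6, 1]; [6, 4]; [5, 3]; [4, 2]; [3, 1]; [1]. Product of hooks = 99532800. So f^λ = 16! / 99532800 = 20922789888000 / 99532800 = 210210.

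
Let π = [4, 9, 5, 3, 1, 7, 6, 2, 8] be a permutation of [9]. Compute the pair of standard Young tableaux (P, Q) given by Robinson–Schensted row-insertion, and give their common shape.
P = [1, 2, 6, 8] / [3, 5] / [4, 7] / [9];  Q = [1, 2, 6, 9] / [3, 7] / [4, 8] / [5];  common shape = (4, 2, 2, 1)

Row-insert the values π_1, π_2, … into P one at a time, bumping the leftmost entry strictly greater than the inserted value down to the next row. The recording tableau Q records, in position (i, j), the step at which that cell was added to P.
  Insert 4 (step 1): P = [4];  Q = [1]
  Insert 9 (step 2): P = [4, 9];  Q = [1, 2]
  Insert 5 (step 3): P = [4, 5] / [9];  Q = [1, 2] / [3]
  Insert 3 (step 4): P = [3, 5] / [4] / [9];  Q = [1, 2] / [3] / [4]
  Insert 1 (step 5): P = [1, 5] / [3] / [4] / [9];  Q = [1, 2] / [3] / [4] / [5]
  Insert 7 (step 6): P = [1, 5, 7] / [3] / [4] / [9];  Q = [1, 2, 6] / [3] / [4] / [5]
  Insert 6 (step 7): P = [1, 5, 6] / [3, 7] / [4] / [9];  Q = [1, 2, 6] / [3, 7] / [4] / [5]
  Insert 2 (step 8): P = [1, 2, 6] / [3, 5] / [4, 7] / [9];  Q = [1, 2, 6] / [3, 7] / [4, 8] / [5]
  Insert 8 (step 9): P = [1, 2, 6, 8] / [3, 5] / [4, 7] / [9];  Q = [1, 2, 6, 9] / [3, 7] / [4, 8] / [5]
Final shape: (4, 2, 2, 1).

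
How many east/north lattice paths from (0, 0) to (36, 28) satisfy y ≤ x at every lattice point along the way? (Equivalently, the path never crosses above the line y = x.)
Number of paths = 272133314509923216

By the reflection principle (André's argument), the number of monotone paths to (36, 28) with n ≤ m that never go above y = x is C(64, 36) − C(64, 37) = 1118770292985239888 − 846636978475316672 = 272133314509923216.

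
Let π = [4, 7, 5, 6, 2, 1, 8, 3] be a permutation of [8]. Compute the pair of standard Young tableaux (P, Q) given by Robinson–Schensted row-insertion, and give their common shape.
P = [1, 3, 6, 8] / [2, 5] / [4] / [7];  Q = [1, 2, 4, 7] / [3, 8] / [5] / [6];  common shape = (4, 2, 1, 1)

Row-insert the values π_1, π_2, … into P one at a time, bumping the leftmost entry strictly greater than the inserted value down to the next row. The recording tableau Q records, in position (i, j), the step at which that cell was added to P.
  Insert 4 (step 1): P = [4];  Q = [1]
  Insert 7 (step 2): P = [4, 7];  Q = [1, 2]
  Insert 5 (step 3): P = [4, 5] / [7];  Q = [1, 2] / [3]
  Insert 6 (step 4): P = [4, 5, 6] / [7];  Q = [1, 2, 4] / [3]
  Insert 2 (step 5): P = [2, 5, 6] / [4] / [7];  Q = [1, 2, 4] / [3] / [5]
  Insert 1 (step 6): P = [1, 5, 6] / [2] / [4] / [7];  Q = [1, 2, 4] / [3] / [5] / [6]
  Insert 8 (step 7): P = [1, 5, 6, 8] / [2] / [4] / [7];  Q = [1, 2, 4, 7] / [3] / [5] / [6]
  Insert 3 (step 8): P = [1, 3, 6, 8] / [2, 5] / [4] / [7];  Q = [1, 2, 4, 7] / [3, 8] / [5] / [6]
Final shape: (4, 2, 1, 1).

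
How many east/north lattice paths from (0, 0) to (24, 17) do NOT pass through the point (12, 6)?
Number of paths = 126484504458

Total paths from (0, 0) to (24, 17): C(41, 24) = 151584480450. Paths through (12, 6): (paths (0, 0) → (12, 6)) × (paths (12, 6) → (24, 17)) = C(18, 12) · C(23, 12) = 18564 · 1352078 = 25099975992. Avoidance count = 151584480450 − 25099975992 = 126484504458.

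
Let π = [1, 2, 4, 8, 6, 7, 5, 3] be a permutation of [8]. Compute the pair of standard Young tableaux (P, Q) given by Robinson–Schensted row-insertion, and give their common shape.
P = [1, 2, 3, 5, 7] / [4] / [6] / [8];  Q = [1, 2, 3, 4, 6] / [5] / [7] / [8];  common shape = (5, 1, 1, 1)

Row-insert the values π_1, π_2, … into P one at a time, bumping the leftmost entry strictly greater than the inserted value down to the next row. The recording tableau Q records, in position (i, j), the step at which that cell was added to P.
  Insert 1 (step 1): P = [1];  Q = [1]
  Insert 2 (step 2): P = [1, 2];  Q = [1, 2]
  Insert 4 (step 3): P = [1, 2, 4];  Q = [1, 2, 3]
  Insert 8 (step 4): P = [1, 2, 4, 8];  Q = [1, 2, 3, 4]
  Insert 6 (step 5): P = [1, 2, 4, 6] / [8];  Q = [1, 2, 3, 4] / [5]
  Insert 7 (step 6): P = [1, 2, 4, 6, 7] / [8];  Q = [1, 2, 3, 4, 6] / [5]
  Insert 5 (step 7): P = [1, 2, 4, 5, 7] / [6] / [8];  Q = [1, 2, 3, 4, 6] / [5] / [7]
  Insert 3 (step 8): P = [1, 2, 3, 5, 7] / [4] / [6] / [8];  Q = [1, 2, 3, 4, 6] / [5] / [7] / [8]
Final shape: (5, 1, 1, 1).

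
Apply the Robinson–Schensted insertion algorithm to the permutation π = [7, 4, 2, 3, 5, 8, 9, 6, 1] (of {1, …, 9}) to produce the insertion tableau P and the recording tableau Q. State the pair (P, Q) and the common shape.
P = [1, 3, 5, 6, 9] / [2, 8] / [4] / [7];  Q = [1, 4, 5, 6, 7] / [2, 8] / [3] / [9];  common shape = (5, 2, 1, 1)

Row-insert the values π_1, π_2, … into P one at a time, bumping the leftmost entry strictly greater than the inserted value down to the next row. The recording tableau Q records, in position (i, j), the step at which that cell was added to P.
  Insert 7 (step 1): P = [7];  Q = [1]
  Insert 4 (step 2): P = [4] / [7];  Q = [1] / [2]
  Insert 2 (step 3): P = [2] / [4] / [7];  Q = [1] / [2] / [3]
  Insert 3 (step 4): P = [2, 3] / [4] / [7];  Q = [1, 4] / [2] / [3]
  Insert 5 (step 5): P = [2, 3, 5] / [4] / [7];  Q = [1, 4, 5] / [2] / [3]
  Insert 8 (step 6): P = [2, 3, 5, 8] / [4] / [7];  Q = [1, 4, 5, 6] / [2] / [3]
  Insert 9 (step 7): P = [2, 3, 5, 8, 9] / [4] / [7];  Q = [1, 4, 5, 6, 7] / [2] / [3]
  Insert 6 (step 8): P = [2, 3, 5, 6, 9] / [4, 8] / [7];  Q = [1, 4, 5, 6, 7] / [2, 8] / [3]
  Insert 1 (step 9): P = [1, 3, 5, 6, 9] / [2, 8] / [4] / [7];  Q = [1, 4, 5, 6, 7] / [2, 8] / [3] / [9]
Final shape: (5, 2, 1, 1).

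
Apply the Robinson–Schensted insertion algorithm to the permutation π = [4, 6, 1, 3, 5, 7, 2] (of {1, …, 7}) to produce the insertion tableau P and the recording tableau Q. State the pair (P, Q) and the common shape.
P = [1, 2, 5, 7] / [3, 6] / [4];  Q = [1, 2, 5, 6] / [3, 4] / [7];  common shape = (4, 2, 1)

Row-insert the values π_1, π_2, … into P one at a time, bumping the leftmost entry strictly greater than the inserted value down to the next row. The recording tableau Q records, in position (i, j), the step at which that cell was added to P.
  Insert 4 (step 1): P = [4];  Q = [1]
  Insert 6 (step 2): P = [4, 6];  Q = [1, 2]
  Insert 1 (step 3): P = [1, 6] / [4];  Q = [1, 2] / [3]
  Insert 3 (step 4): P = [1, 3] / [4, 6];  Q = [1, 2] / [3, 4]
  Insert 5 (step 5): P = [1, 3, 5] / [4, 6];  Q = [1, 2, 5] / [3, 4]
  Insert 7 (step 6): P = [1, 3, 5, 7] / [4, 6];  Q = [1, 2, 5, 6] / [3, 4]
  Insert 2 (step 7): P = [1, 2, 5, 7] / [3, 6] / [4];  Q = [1, 2, 5, 6] / [3, 4] / [7]
Final shape: (4, 2, 1).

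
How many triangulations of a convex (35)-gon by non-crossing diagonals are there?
C_33 = 212336130412243110

These polygon triangulations are counted by the Catalan number C_n = (1/(n + 1)) · C(2n, n). For n = 33: C_33 = (1/34) · C(66, 33) = 7219428434016265740/34 = 212336130412243110.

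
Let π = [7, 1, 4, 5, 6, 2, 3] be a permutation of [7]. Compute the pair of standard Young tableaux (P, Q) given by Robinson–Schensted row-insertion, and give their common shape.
P = [1, 2, 3, 6] / [4, 5] / [7];  Q = [1, 3, 4, 5] / [2, 7] / [6];  common shape = (4, 2, 1)

Row-insert the values π_1, π_2, … into P one at a time, bumping the leftmost entry strictly greater than the inserted value down to the next row. The recording tableau Q records, in position (i, j), the step at which that cell was added to P.
  Insert 7 (step 1): P = [7];  Q = [1]
  Insert 1 (step 2): P = [1] / [7];  Q = [1] / [2]
  Insert 4 (step 3): P = [1, 4] / [7];  Q = [1, 3] / [2]
  Insert 5 (step 4): P = [1, 4, 5] / [7];  Q = [1, 3, 4] / [2]
  Insert 6 (step 5): P = [1, 4, 5, 6] / [7];  Q = [1, 3, 4, 5] / [2]
  Insert 2 (step 6): P = [1, 2, 5, 6] / [4] / [7];  Q = [1, 3, 4, 5] / [2] / [6]
  Insert 3 (step 7): P = [1, 2, 3, 6] / [4, 5] / [7];  Q = [1, 3, 4, 5] / [2, 7] / [6]
Final shape: (4, 2, 1).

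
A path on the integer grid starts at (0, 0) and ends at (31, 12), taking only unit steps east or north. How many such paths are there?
Number of paths = 15338678264

A monotone lattice path from (0, 0) to (31, 12) consists of 31 east steps and 12 north steps in some order, so it is determined by which 31 of the 43 steps are east. The count is C(43, 31) = 15338678264.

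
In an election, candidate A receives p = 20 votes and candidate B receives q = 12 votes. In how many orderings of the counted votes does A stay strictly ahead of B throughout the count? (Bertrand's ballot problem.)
Strict-lead orderings = 56448210

Total orderings of the 32 votes with 20 for A: C(32, 20) = 225792840. By the Bertrand ballot formula (Cycle Lemma / reflection principle), the number of orderings in which A is strictly ahead of B throughout is (p − q)/(p + q) · C(p + q, p) = (20 − 12)/(20 + 12) · 225792840 = 56448210.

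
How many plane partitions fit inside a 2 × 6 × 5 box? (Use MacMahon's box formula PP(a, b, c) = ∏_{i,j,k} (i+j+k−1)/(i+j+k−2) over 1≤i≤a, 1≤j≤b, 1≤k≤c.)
PP(2, 6, 5) = 60984

Evaluate the triple product over i = 1..2, j = 1..6, k = 1..5. The factors are (2/1) · (3/2) · (4/3) · (5/4) · (6/5) · (3/2) · (4/3) · (5/4) · … (60 factors total). The numerators and denominators telescope so the product is an integer; carrying out the multiplication exactly gives PP(2, 6, 5) = 60984.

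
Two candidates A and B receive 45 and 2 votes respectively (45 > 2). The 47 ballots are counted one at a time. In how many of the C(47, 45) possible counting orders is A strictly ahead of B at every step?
Strict-lead orderings = 989

Total orderings of the 47 votes with 45 for A: C(47, 45) = 1081. By the Bertrand ballot formula (Cycle Lemma / reflection principle), the number of orderings in which A is strictly ahead of B throughout is (p − q)/(p + q) · C(p + q, p) = (45 − 2)/(45 + 2) · 1081 = 989.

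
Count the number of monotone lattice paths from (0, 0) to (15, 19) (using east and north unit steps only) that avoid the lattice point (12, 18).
Number of paths = 1509994620

Total paths from (0, 0) to (15, 19): C(34, 15) = 1855967520. Paths through (12, 18): (paths (0, 0) → (12, 18)) × (paths (12, 18) → (15, 19)) = C(30, 12) · C(4, 3) = 86493225 · 4 = 345972900. Avoidance count = 1855967520 − 345972900 = 1509994620.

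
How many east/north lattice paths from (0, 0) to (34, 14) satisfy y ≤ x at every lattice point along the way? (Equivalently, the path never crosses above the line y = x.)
Number of paths = 289392373944

By the reflection principle (André's argument), the number of monotone paths to (34, 14) with n ≤ m that never go above y = x is C(48, 34) − C(48, 35) = 482320623240 − 192928249296 = 289392373944.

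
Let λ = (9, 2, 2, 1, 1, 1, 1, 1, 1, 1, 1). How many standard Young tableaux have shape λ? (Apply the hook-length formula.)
# SYT of shape (9, 2, 2, 1, 1, 1, 1, 1, 1, 1, 1) = 6014736

Hook-length formula: f^λ = n! / Π hook(c), product over all cells c of the Young diagram. For λ = (9, 2, 2, 1, 1, 1, 1, 1, 1, 1, 1), n = 21 boxes. Hook lengths by row (left-to-right, top-to-bottom): [19, 10, 7, 6, 5, 4, 3, 2, 1]; [11, 2]; [10, 1]; [8]; [7]; [6]; [5]; [4]; [3]; [2]; [1]. Product of hooks = 8494295040000. So f^λ = 21! / 8494295040000 = 51090942171709440000 / 8494295040000 = 6014736.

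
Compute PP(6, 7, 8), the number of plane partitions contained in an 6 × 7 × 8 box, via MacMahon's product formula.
PP(6, 7, 8) = 19702998159210080

Evaluate the triple product over i = 1..6, j = 1..7, k = 1..8. The factors are (2/1) · (3/2) · (4/3) · (5/4) · (6/5) · (7/6) · (8/7) · (9/8) · … (336 factors total). The numerators and denominators telescope so the product is an integer; carrying out the multiplication exactly gives PP(6, 7, 8) = 19702998159210080.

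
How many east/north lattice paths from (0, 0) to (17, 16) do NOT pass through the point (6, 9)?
Number of paths = 1007523990

Total paths from (0, 0) to (17, 16): C(33, 17) = 1166803110. Paths through (6, 9): (paths (0, 0) → (6, 9)) × (paths (6, 9) → (17, 16)) = C(15, 6) · C(18, 11) = 5005 · 31824 = 159279120. Avoidance count = 1166803110 − 159279120 = 1007523990.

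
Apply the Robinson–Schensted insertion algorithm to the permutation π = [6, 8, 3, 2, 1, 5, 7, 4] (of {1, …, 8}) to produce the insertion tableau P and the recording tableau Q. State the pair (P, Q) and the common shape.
P = [1, 4, 7] / [2, 5] / [3, 8] / [6];  Q = [1, 2, 7] / [3, 6] / [4, 8] / [5];  common shape = (3, 2, 2, 1)

Row-insert the values π_1, π_2, … into P one at a time, bumping the leftmost entry strictly greater than the inserted value down to the next row. The recording tableau Q records, in position (i, j), the step at which that cell was added to P.
  Insert 6 (step 1): P = [6];  Q = [1]
  Insert 8 (step 2): P = [6, 8];  Q = [1, 2]
  Insert 3 (step 3): P = [3, 8] / [6];  Q = [1, 2] / [3]
  Insert 2 (step 4): P = [2, 8] / [3] / [6];  Q = [1, 2] / [3] / [4]
  Insert 1 (step 5): P = [1, 8] / [2] / [3] / [6];  Q = [1, 2] / [3] / [4] / [5]
  Insert 5 (step 6): P = [1, 5] / [2, 8] / [3] / [6];  Q = [1, 2] / [3, 6] / [4] / [5]
  Insert 7 (step 7): P = [1, 5, 7] / [2, 8] / [3] / [6];  Q = [1, 2, 7] / [3, 6] / [4] / [5]
  Insert 4 (step 8): P = [1, 4, 7] / [2, 5] / [3, 8] / [6];  Q = [1, 2, 7] / [3, 6] / [4, 8] / [5]
Final shape: (3, 2, 2, 1).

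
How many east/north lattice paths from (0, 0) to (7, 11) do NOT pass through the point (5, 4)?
Number of paths = 27288

Total paths from (0, 0) to (7, 11): C(18, 7) = 31824. Paths through (5, 4): (paths (0, 0) → (5, 4)) × (paths (5, 4) → (7, 11)) = C(9, 5) · C(9, 2) = 126 · 36 = 4536. Avoidance count = 31824 − 4536 = 27288.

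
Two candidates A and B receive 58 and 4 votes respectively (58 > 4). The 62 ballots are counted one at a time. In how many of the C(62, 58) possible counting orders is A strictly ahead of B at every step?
Strict-lead orderings = 485865

Total orderings of the 62 votes with 58 for A: C(62, 58) = 557845. By the Bertrand ballot formula (Cycle Lemma / reflection principle), the number of orderings in which A is strictly ahead of B throughout is (p − q)/(p + q) · C(p + q, p) = (58 − 4)/(58 + 4) · 557845 = 485865.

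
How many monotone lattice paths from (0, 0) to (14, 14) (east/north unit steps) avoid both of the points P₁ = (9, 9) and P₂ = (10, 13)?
Number of paths = 23359530

Inclusion–exclusion. Total paths: C(28, 14) = 40116600. Through P₁: C(18, 9)·C(10, 5) = 12252240. Through P₂: C(23, 10)·C(5, 4) = 5720330. Since P₁ is strictly southwest of P₂, a monotone path through both must visit P₁ then P₂; paths through both = C(18, 9)·C(5, 1)·C(5, 4) = 1215500. Avoid both = 40116600 − 12252240 − 5720330 + 1215500 = 23359530.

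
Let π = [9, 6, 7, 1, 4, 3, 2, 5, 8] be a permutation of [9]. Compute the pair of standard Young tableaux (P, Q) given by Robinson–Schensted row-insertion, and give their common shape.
P = [1, 2, 5, 8] / [3, 7] / [4] / [6] / [9];  Q = [1, 3, 8, 9] / [2, 5] / [4] / [6] / [7];  common shape = (4, 2, 1, 1, 1)

Row-insert the values π_1, π_2, … into P one at a time, bumping the leftmost entry strictly greater than the inserted value down to the next row. The recording tableau Q records, in position (i, j), the step at which that cell was added to P.
  Insert 9 (step 1): P = [9];  Q = [1]
  Insert 6 (step 2): P = [6] / [9];  Q = [1] / [2]
  Insert 7 (step 3): P = [6, 7] / [9];  Q = [1, 3] / [2]
  Insert 1 (step 4): P = [1, 7] / [6] / [9];  Q = [1, 3] / [2] / [4]
  Insert 4 (step 5): P = [1, 4] / [6, 7] / [9];  Q = [1, 3] / [2, 5] / [4]
  Insert 3 (step 6): P = [1, 3] / [4, 7] / [6] / [9];  Q = [1, 3] / [2, 5] / [4] / [6]
  Insert 2 (step 7): P = [1, 2] / [3, 7] / [4] / [6] / [9];  Q = [1, 3] / [2, 5] / [4] / [6] / [7]
  Insert 5 (step 8): P = [1, 2, 5] / [3, 7] / [4] / [6] / [9];  Q = [1, 3, 8] / [2, 5] / [4] / [6] / [7]
  Insert 8 (step 9): P = [1, 2, 5, 8] / [3, 7] / [4] / [6] / [9];  Q = [1, 3, 8, 9] / [2, 5] / [4] / [6] / [7]
Final shape: (4, 2, 1, 1, 1).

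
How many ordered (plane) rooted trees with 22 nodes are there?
C_21 = 24466267020

These ordered rooted trees are counted by the Catalan number C_n = (1/(n + 1)) · C(2n, n). For n = 21: C_21 = (1/22) · C(42, 21) = 538257874440/22 = 24466267020.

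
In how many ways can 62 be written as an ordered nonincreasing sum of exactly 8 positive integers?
p(62, 8 parts) = 46031

Partitions of n into exactly k parts are in bijection with partitions of n − k into at most k parts (subtract 1 from each part). So p(62, exactly 8) = p(54, parts ≤ 8). Computing via the recurrence p(m, j) = p(m, j−1) + p(m−j, j) gives 46031.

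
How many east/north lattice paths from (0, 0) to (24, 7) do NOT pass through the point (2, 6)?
Number of paths = 2628931

Total paths from (0, 0) to (24, 7): C(31, 24) = 2629575. Paths through (2, 6): (paths (0, 0) → (2, 6)) × (paths (2, 6) → (24, 7)) = C(8, 2) · C(23, 22) = 28 · 23 = 644. Avoidance count = 2629575 − 644 = 2628931.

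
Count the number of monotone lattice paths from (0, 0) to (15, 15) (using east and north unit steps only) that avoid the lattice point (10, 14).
Number of paths = 143349984

Total paths from (0, 0) to (15, 15): C(30, 15) = 155117520. Paths through (10, 14): (paths (0, 0) → (10, 14)) × (paths (10, 14) → (15, 15)) = C(24, 10) · C(6, 5) = 1961256 · 6 = 11767536. Avoidance count = 155117520 − 11767536 = 143349984.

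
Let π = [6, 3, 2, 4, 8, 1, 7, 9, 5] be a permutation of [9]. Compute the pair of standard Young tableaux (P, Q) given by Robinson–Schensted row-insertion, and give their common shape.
P = [1, 4, 5, 9] / [2, 7] / [3, 8] / [6];  Q = [1, 4, 5, 8] / [2, 7] / [3, 9] / [6];  common shape = (4, 2, 2, 1)

Row-insert the values π_1, π_2, … into P one at a time, bumping the leftmost entry strictly greater than the inserted value down to the next row. The recording tableau Q records, in position (i, j), the step at which that cell was added to P.
  Insert 6 (step 1): P = [6];  Q = [1]
  Insert 3 (step 2): P = [3] / [6];  Q = [1] / [2]
  Insert 2 (step 3): P = [2] / [3] / [6];  Q = [1] / [2] / [3]
  Insert 4 (step 4): P = [2, 4] / [3] / [6];  Q = [1, 4] / [2] / [3]
  Insert 8 (step 5): P = [2, 4, 8] / [3] / [6];  Q = [1, 4, 5] / [2] / [3]
  Insert 1 (step 6): P = [1, 4, 8] / [2] / [3] / [6];  Q = [1, 4, 5] / [2] / [3] / [6]
  Insert 7 (step 7): P = [1, 4, 7] / [2, 8] / [3] / [6];  Q = [1, 4, 5] / [2, 7] / [3] / [6]
  Insert 9 (step 8): P = [1, 4, 7, 9] / [2, 8] / [3] / [6];  Q = [1, 4, 5, 8] / [2, 7] / [3] / [6]
  Insert 5 (step 9): P = [1, 4, 5, 9] / [2, 7] / [3, 8] / [6];  Q = [1, 4, 5, 8] / [2, 7] / [3, 9] / [6]
Final shape: (4, 2, 2, 1).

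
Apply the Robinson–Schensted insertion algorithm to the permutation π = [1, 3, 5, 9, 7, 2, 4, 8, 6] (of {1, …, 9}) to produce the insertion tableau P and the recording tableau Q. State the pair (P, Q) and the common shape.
P = [1, 2, 4, 6, 8] / [3, 5, 7] / [9];  Q = [1, 2, 3, 4, 8] / [5, 7, 9] / [6];  common shape = (5, 3, 1)

Row-insert the values π_1, π_2, … into P one at a time, bumping the leftmost entry strictly greater than the inserted value down to the next row. The recording tableau Q records, in position (i, j), the step at which that cell was added to P.
  Insert 1 (step 1): P = [1];  Q = [1]
  Insert 3 (step 2): P = [1, 3];  Q = [1, 2]
  Insert 5 (step 3): P = [1, 3, 5];  Q = [1, 2, 3]
  Insert 9 (step 4): P = [1, 3, 5, 9];  Q = [1, 2, 3, 4]
  Insert 7 (step 5): P = [1, 3, 5, 7] / [9];  Q = [1, 2, 3, 4] / [5]
  Insert 2 (step 6): P = [1, 2, 5, 7] / [3] / [9];  Q = [1, 2, 3, 4] / [5] / [6]
  Insert 4 (step 7): P = [1, 2, 4, 7] / [3, 5] / [9];  Q = [1, 2, 3, 4] / [5, 7] / [6]
  Insert 8 (step 8): P = [1, 2, 4, 7, 8] / [3, 5] / [9];  Q = [1, 2, 3, 4, 8] / [5, 7] / [6]
  Insert 6 (step 9): P = [1, 2, 4, 6, 8] / [3, 5, 7] / [9];  Q = [1, 2, 3, 4, 8] / [5, 7, 9] / [6]
Final shape: (5, 3, 1).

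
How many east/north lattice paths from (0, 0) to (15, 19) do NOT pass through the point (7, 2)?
Number of paths = 1817030820

Total paths from (0, 0) to (15, 19): C(34, 15) = 1855967520. Paths through (7, 2): (paths (0, 0) → (7, 2)) × (paths (7, 2) → (15, 19)) = C(9, 7) · C(25, 8) = 36 · 1081575 = 38936700. Avoidance count = 1855967520 − 38936700 = 1817030820.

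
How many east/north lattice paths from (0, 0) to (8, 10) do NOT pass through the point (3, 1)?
Number of paths = 35750

Total paths from (0, 0) to (8, 10): C(18, 8) = 43758. Paths through (3, 1): (paths (0, 0) → (3, 1)) × (paths (3, 1) → (8, 10)) = C(4, 3) · C(14, 5) = 4 · 2002 = 8008. Avoidance count = 43758 − 8008 = 35750.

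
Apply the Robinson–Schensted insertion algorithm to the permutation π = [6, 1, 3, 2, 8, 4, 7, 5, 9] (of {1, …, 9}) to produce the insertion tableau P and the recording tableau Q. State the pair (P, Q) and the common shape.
P = [1, 2, 4, 5, 9] / [3, 7] / [6, 8];  Q = [1, 3, 5, 7, 9] / [2, 6] / [4, 8];  common shape = (5, 2, 2)

Row-insert the values π_1, π_2, … into P one at a time, bumping the leftmost entry strictly greater than the inserted value down to the next row. The recording tableau Q records, in position (i, j), the step at which that cell was added to P.
  Insert 6 (step 1): P = [6];  Q = [1]
  Insert 1 (step 2): P = [1] / [6];  Q = [1] / [2]
  Insert 3 (step 3): P = [1, 3] / [6];  Q = [1, 3] / [2]
  Insert 2 (step 4): P = [1, 2] / [3] / [6];  Q = [1, 3] / [2] / [4]
  Insert 8 (step 5): P = [1, 2, 8] / [3] / [6];  Q = [1, 3, 5] / [2] / [4]
  Insert 4 (step 6): P = [1, 2, 4] / [3, 8] / [6];  Q = [1, 3, 5] / [2, 6] / [4]
  Insert 7 (step 7): P = [1, 2, 4, 7] / [3, 8] / [6];  Q = [1, 3, 5, 7] / [2, 6] / [4]
  Insert 5 (step 8): P = [1, 2, 4, 5] / [3, 7] / [6, 8];  Q = [1, 3, 5, 7] / [2, 6] / [4, 8]
  Insert 9 (step 9): P = [1, 2, 4, 5, 9] / [3, 7] / [6, 8];  Q = [1, 3, 5, 7, 9] / [2, 6] / [4, 8]
Final shape: (5, 2, 2).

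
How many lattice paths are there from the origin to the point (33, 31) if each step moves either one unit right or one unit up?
Number of paths = 1777090076065542336

A monotone lattice path from (0, 0) to (33, 31) consists of 33 east steps and 31 north steps in some order, so it is determined by which 33 of the 64 steps are east. The count is C(64, 33) = 1777090076065542336.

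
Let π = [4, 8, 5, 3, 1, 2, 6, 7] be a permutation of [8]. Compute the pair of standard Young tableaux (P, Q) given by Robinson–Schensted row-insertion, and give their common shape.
P = [1, 2, 6, 7] / [3, 5] / [4] / [8];  Q = [1, 2, 7, 8] / [3, 6] / [4] / [5];  common shape = (4, 2, 1, 1)

Row-insert the values π_1, π_2, … into P one at a time, bumping the leftmost entry strictly greater than the inserted value down to the next row. The recording tableau Q records, in position (i, j), the step at which that cell was added to P.
  Insert 4 (step 1): P = [4];  Q = [1]
  Insert 8 (step 2): P = [4, 8];  Q = [1, 2]
  Insert 5 (step 3): P = [4, 5] / [8];  Q = [1, 2] / [3]
  Insert 3 (step 4): P = [3, 5] / [4] / [8];  Q = [1, 2] / [3] / [4]
  Insert 1 (step 5): P = [1, 5] / [3] / [4] / [8];  Q = [1, 2] / [3] / [4] / [5]
  Insert 2 (step 6): P = [1, 2] / [3, 5] / [4] / [8];  Q = [1, 2] / [3, 6] / [4] / [5]
  Insert 6 (step 7): P = [1, 2, 6] / [3, 5] / [4] / [8];  Q = [1, 2, 7] / [3, 6] / [4] / [5]
  Insert 7 (step 8): P = [1, 2, 6, 7] / [3, 5] / [4] / [8];  Q = [1, 2, 7, 8] / [3, 6] / [4] / [5]
Final shape: (4, 2, 1, 1).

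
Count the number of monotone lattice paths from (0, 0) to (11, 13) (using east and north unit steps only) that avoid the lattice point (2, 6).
Number of paths = 2175824

Total paths from (0, 0) to (11, 13): C(24, 11) = 2496144. Paths through (2, 6): (paths (0, 0) → (2, 6)) × (paths (2, 6) → (11, 13)) = C(8, 2) · C(16, 9) = 28 · 11440 = 320320. Avoidance count = 2496144 − 320320 = 2175824.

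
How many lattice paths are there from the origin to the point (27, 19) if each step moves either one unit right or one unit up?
Number of paths = 4154246671960

A monotone lattice path from (0, 0) to (27, 19) consists of 27 east steps and 19 north steps in some order, so it is determined by which 27 of the 46 steps are east. The count is C(46, 27) = 4154246671960.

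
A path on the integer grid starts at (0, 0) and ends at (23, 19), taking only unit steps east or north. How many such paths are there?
Number of paths = 446775310800

A monotone lattice path from (0, 0) to (23, 19) consists of 23 east steps and 19 north steps in some order, so it is determined by which 23 of the 42 steps are east. The count is C(42, 23) = 446775310800.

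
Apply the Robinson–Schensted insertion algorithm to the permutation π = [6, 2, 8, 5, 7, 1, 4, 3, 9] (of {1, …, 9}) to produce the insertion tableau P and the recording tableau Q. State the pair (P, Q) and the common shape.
P = [1, 3, 7, 9] / [2, 4] / [5, 8] / [6];  Q = [1, 3, 5, 9] / [2, 4] / [6, 7] / [8];  common shape = (4, 2, 2, 1)

Row-insert the values π_1, π_2, … into P one at a time, bumping the leftmost entry strictly greater than the inserted value down to the next row. The recording tableau Q records, in position (i, j), the step at which that cell was added to P.
  Insert 6 (step 1): P = [6];  Q = [1]
  Insert 2 (step 2): P = [2] / [6];  Q = [1] / [2]
  Insert 8 (step 3): P = [2, 8] / [6];  Q = [1, 3] / [2]
  Insert 5 (step 4): P = [2, 5] / [6, 8];  Q = [1, 3] / [2, 4]
  Insert 7 (step 5): P = [2, 5, 7] / [6, 8];  Q = [1, 3, 5] / [2, 4]
  Insert 1 (step 6): P = [1, 5, 7] / [2, 8] / [6];  Q = [1, 3, 5] / [2, 4] / [6]
  Insert 4 (step 7): P = [1, 4, 7] / [2, 5] / [6, 8];  Q = [1, 3, 5] / [2, 4] / [6, 7]
  Insert 3 (step 8): P = [1, 3, 7] / [2, 4] / [5, 8] / [6];  Q = [1, 3, 5] / [2, 4] / [6, 7] / [8]
  Insert 9 (step 9): P = [1, 3, 7, 9] / [2, 4] / [5, 8] / [6];  Q = [1, 3, 5, 9] / [2, 4] / [6, 7] / [8]
Final shape: (4, 2, 2, 1).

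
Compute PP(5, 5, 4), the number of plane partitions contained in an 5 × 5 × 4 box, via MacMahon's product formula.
PP(5, 5, 4) = 16818516

Evaluate the triple product over i = 1..5, j = 1..5, k = 1..4. The factors are (2/1) · (3/2) · (4/3) · (5/4) · (3/2) · (4/3) · (5/4) · (6/5) · … (100 factors total). The numerators and denominators telescope so the product is an integer; carrying out the multiplication exactly gives PP(5, 5, 4) = 16818516.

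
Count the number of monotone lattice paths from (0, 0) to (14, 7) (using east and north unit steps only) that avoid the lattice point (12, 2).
Number of paths = 114369

Total paths from (0, 0) to (14, 7): C(21, 14) = 116280. Paths through (12, 2): (paths (0, 0) → (12, 2)) × (paths (12, 2) → (14, 7)) = C(14, 12) · C(7, 2) = 91 · 21 = 1911. Avoidance count = 116280 − 1911 = 114369.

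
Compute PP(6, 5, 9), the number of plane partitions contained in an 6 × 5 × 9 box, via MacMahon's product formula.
PP(6, 5, 9) = 72261531710368

Evaluate the triple product over i = 1..6, j = 1..5, k = 1..9. The factors are (2/1) · (3/2) · (4/3) · (5/4) · (6/5) · (7/6) · (8/7) · (9/8) · … (270 factors total). The numerators and denominators telescope so the product is an integer; carrying out the multiplication exactly gives PP(6, 5, 9) = 72261531710368.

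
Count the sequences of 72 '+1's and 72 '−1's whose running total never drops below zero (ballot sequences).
C_72 = 20276890389709399862928998568254641025700

These ballot sequences are counted by the Catalan number C_n = (1/(n + 1)) · C(2n, n). For n = 72: C_72 = (1/73) · C(144, 72) = 1480212998448786189993816895482588794876100/73 = 20276890389709399862928998568254641025700.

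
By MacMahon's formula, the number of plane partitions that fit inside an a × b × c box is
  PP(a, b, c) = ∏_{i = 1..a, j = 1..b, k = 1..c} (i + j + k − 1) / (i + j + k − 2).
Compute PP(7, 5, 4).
PP(7, 5, 4) = 868489479

Evaluate the triple product over i = 1..7, j = 1..5, k = 1..4. The factors are (2/1) · (3/2) · (4/3) · (5/4) · (3/2) · (4/3) · (5/4) · (6/5) · … (140 factors total). The numerators and denominators telescope so the product is an integer; carrying out the multiplication exactly gives PP(7, 5, 4) = 868489479.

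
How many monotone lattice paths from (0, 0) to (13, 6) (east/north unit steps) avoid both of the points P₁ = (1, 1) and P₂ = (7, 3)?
Number of paths = 9380

Inclusion–exclusion. Total paths: C(19, 13) = 27132. Through P₁: C(2, 1)·C(17, 12) = 12376. Through P₂: C(10, 7)·C(9, 6) = 10080. Since P₁ is strictly southwest of P₂, a monotone path through both must visit P₁ then P₂; paths through both = C(2, 1)·C(8, 6)·C(9, 6) = 4704. Avoid both = 27132 − 12376 − 10080 + 4704 = 9380.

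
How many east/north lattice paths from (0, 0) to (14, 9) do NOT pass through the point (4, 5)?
Number of paths = 691064

Total paths from (0, 0) to (14, 9): C(23, 14) = 817190. Paths through (4, 5): (paths (0, 0) → (4, 5)) × (paths (4, 5) → (14, 9)) = C(9, 4) · C(14, 10) = 126 · 1001 = 126126. Avoidance count = 817190 − 126126 = 691064.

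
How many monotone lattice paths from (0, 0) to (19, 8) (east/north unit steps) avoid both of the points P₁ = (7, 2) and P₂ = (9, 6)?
Number of paths = 1257081

Inclusion–exclusion. Total paths: C(27, 19) = 2220075. Through P₁: C(9, 7)·C(18, 12) = 668304. Through P₂: C(15, 9)·C(12, 10) = 330330. Since P₁ is strictly southwest of P₂, a monotone path through both must visit P₁ then P₂; paths through both = C(9, 7)·C(6, 2)·C(12, 10) = 35640. Avoid both = 2220075 − 668304 − 330330 + 35640 = 1257081.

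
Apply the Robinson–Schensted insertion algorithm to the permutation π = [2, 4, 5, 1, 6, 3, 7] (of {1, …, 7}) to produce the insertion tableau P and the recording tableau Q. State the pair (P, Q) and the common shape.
P = [1, 3, 5, 6, 7] / [2, 4];  Q = [1, 2, 3, 5, 7] / [4, 6];  common shape = (5, 2)

Row-insert the values π_1, π_2, … into P one at a time, bumping the leftmost entry strictly greater than the inserted value down to the next row. The recording tableau Q records, in position (i, j), the step at which that cell was added to P.
  Insert 2 (step 1): P = [2];  Q = [1]
  Insert 4 (step 2): P = [2, 4];  Q = [1, 2]
  Insert 5 (step 3): P = [2, 4, 5];  Q = [1, 2, 3]
  Insert 1 (step 4): P = [1, 4, 5] / [2];  Q = [1, 2, 3] / [4]
  Insert 6 (step 5): P = [1, 4, 5, 6] / [2];  Q = [1, 2, 3, 5] / [4]
  Insert 3 (step 6): P = [1, 3, 5, 6] / [2, 4];  Q = [1, 2, 3, 5] / [4, 6]
  Insert 7 (step 7): P = [1, 3, 5, 6, 7] / [2, 4];  Q = [1, 2, 3, 5, 7] / [4, 6]
Final shape: (5, 2).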